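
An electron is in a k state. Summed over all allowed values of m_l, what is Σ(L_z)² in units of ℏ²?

Σ(L_z)² = 280 ℏ²

For a k orbital, l = 7.
m_l runs from −7 to 7, i.e. {-7, -6, -5, -4, -3, -2, -1, 0, 1, 2, 3, 4, 5, 6, 7}.
Σ m_l² = 2·(1 + 4 + 9 + 16 + 25 + 36 + 49) = 280.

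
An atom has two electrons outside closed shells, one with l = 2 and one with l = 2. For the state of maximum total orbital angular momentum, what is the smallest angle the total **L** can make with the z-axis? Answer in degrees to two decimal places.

θ_min ≈ 26.57°

Angular momentum addition gives L = |l₁ − l₂|, …, l₁ + l₂.
So L can be 0, 1, 2, 3, 4.
The maximum is L = 4, with |L_tot| = ℏ√(4·5) = 2√5 ℏ.
The minimum angle with z is arccos(4/√20) ≈ 26.57°.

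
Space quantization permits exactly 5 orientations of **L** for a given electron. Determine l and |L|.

l = 2, |L| = √6 ℏ ≈ 2.449ℏ

2l + 1 = 5 ⇒ l = 2.
|L| = ℏ√(l(l+1)) = ℏ√(2·3) = √6 ℏ.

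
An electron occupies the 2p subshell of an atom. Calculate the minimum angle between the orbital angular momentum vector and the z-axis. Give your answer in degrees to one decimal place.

θ_min ≈ 45.0°

The 2p subshell has l = 1.
|L|² = l(l+1)ℏ² = 2ℏ², so |L| = √2 ℏ.
The smallest angle corresponds to the largest L_z, i.e. m_l = l = 1, giving L_z = 1ℏ.
cos θ_min = 1/√2, so θ_min ≈ 45.0°.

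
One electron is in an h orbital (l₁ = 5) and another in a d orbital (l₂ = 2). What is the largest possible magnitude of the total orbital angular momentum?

L runs from |5 − 2| = 3 to 5 + 2 = 7.
So L can be 3, 4, 5, 6, 7.
The largest magnitude corresponds to L = 7: |L_tot| = ℏ√(7·8) = 2√14 ℏ.

|L_tot|_max = 2√14 ℏ ≈ 7.483ℏ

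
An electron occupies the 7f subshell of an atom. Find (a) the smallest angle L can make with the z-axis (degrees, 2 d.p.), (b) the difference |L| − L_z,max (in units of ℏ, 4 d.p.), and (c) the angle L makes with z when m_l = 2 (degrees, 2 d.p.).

θ_min ≈ 30.00°; |L|−L_z,max ≈ 0.4641ℏ; θ(m_l=2) ≈ 54.74°

For 7f, l = 3.
cos θ_min = 3/√12, so θ_min ≈ 30.00°.
|L| − L_z,max = (2√3 − 3)ℏ ≈ 0.4641ℏ.
For m_l = 2: cos θ = 2/√12, θ ≈ 54.74°.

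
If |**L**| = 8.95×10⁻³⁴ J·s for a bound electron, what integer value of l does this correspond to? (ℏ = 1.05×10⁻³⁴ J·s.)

Dividing by ℏ: |L|/ℏ ≈ 8.524.
l(l+1) ≈ 8.524² ≈ 72.66, so l = 8.

l = 8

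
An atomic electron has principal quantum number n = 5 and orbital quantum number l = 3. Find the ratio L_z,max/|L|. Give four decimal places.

L_z,max/|L| = 0.8660

|L| = 2√3 ℏ ≈ 3.4641ℏ, while L_z,max = lℏ = 3ℏ.
L_z,max/|L| = 3/√12 = 0.8660.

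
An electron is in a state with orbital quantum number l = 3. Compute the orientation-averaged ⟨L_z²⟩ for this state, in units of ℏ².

m_l runs from −3 to 3, i.e. {-3, -2, -1, 0, 1, 2, 3}.
Average of L_z² over 7 states: 28/7 ℏ² = 4 ℏ².

⟨L_z²⟩ = 4 ℏ²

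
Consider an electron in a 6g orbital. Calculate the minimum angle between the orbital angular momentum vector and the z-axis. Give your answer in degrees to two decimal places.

θ_min ≈ 26.57°

The 6g subshell has l = 4.
|L|² = l(l+1)ℏ² = 20ℏ², so |L| = 2√5 ℏ.
The smallest angle corresponds to the largest L_z, i.e. m_l = l = 4, giving L_z = 4ℏ.
cos θ_min = 4/√20, so θ_min ≈ 26.57°.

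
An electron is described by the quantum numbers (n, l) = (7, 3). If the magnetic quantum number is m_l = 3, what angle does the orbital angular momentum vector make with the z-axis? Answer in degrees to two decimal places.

|L| = ℏ√(l(l+1)) = 2√3 ℏ.
L_z = m_l ℏ = 3ℏ.
cos θ = L_z/|L| = 3/√12, so θ ≈ 30.00°.

θ ≈ 30.00°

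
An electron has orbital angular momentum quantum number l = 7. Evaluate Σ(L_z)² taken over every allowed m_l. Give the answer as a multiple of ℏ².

m_l runs from −7 to 7, i.e. {-7, -6, -5, -4, -3, -2, -1, 0, 1, 2, 3, 4, 5, 6, 7}.
Σ m_l² = 2·(1 + 4 + 9 + 16 + 25 + 36 + 49) = 280.

Σ(L_z)² = 280 ℏ²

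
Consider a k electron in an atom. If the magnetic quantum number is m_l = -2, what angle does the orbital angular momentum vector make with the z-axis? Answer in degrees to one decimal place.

For a k orbital, l = 7.
|L| = ℏ√(l(l+1)) = 2√14 ℏ.
L_z = m_l ℏ = −2ℏ.
cos θ = L_z/|L| = -2/√56, so θ ≈ 105.5°.

θ ≈ 105.5°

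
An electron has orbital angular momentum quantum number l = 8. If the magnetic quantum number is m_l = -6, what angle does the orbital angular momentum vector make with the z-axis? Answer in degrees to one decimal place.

θ ≈ 135.0°

|L|² = l(l+1)ℏ² = 72ℏ², so |L| = 6√2 ℏ.
L_z = m_l ℏ = −6ℏ.
cos θ = L_z/|L| = -6/√72, so θ ≈ 135.0°.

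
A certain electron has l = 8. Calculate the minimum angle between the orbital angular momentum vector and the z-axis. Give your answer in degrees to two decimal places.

θ_min ≈ 19.47°

|L|² = l(l+1)ℏ² = 72ℏ², so |L| = 6√2 ℏ.
The smallest angle corresponds to the largest L_z, i.e. m_l = l = 8, giving L_z = 8ℏ.
cos θ_min = 8/√72, so θ_min ≈ 19.47°.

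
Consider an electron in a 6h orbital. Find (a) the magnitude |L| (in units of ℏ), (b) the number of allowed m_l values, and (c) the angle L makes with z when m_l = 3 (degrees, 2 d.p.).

For 6h, l = 5.
|L| = ℏ√(5·6) = √30 ℏ ≈ 5.477ℏ.
There are 2l+1 = 11 values of m_l.
For m_l = 3: cos θ = 3/√30, θ ≈ 56.79°.

|L| = √30 ℏ ≈ 5.477ℏ; 11 values; θ(m_l=3) ≈ 56.79°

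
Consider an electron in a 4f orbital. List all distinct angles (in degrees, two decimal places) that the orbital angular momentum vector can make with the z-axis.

θ ∈ {30.00°, 54.74°, 73.22°, 90.00°, 106.78°, 125.26°, 150.00°}

For 4f, l = 3.
|L| = ℏ√(l(l+1)) = 2√3 ℏ.
cos θ = m_l/√12 for each m_l ∈ {-3, -2, -1, 0, 1, 2, 3}.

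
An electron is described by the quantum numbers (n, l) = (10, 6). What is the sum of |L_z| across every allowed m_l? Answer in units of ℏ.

Σ|L_z| = 42 ℏ

m_l ∈ {-6, -5, -4, -3, -2, -1, 0, 1, 2, 3, 4, 5, 6}.
Σ|m_l| = l(l+1) = 42.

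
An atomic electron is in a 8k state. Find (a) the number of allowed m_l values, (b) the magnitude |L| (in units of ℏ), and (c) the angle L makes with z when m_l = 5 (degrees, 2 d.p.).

For 8k, l = 7.
There are 2l+1 = 15 values of m_l.
|L| = ℏ√(7·8) = 2√14 ℏ ≈ 7.483ℏ.
For m_l = 5: cos θ = 5/√56, θ ≈ 48.08°.

15 values; |L| = 2√14 ℏ ≈ 7.483ℏ; θ(m_l=5) ≈ 48.08°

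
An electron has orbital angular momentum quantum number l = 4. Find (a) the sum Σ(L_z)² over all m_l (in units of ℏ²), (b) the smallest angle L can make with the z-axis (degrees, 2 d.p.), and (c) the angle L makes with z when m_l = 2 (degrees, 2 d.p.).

Σ m_l² = 60, so Σ(L_z)² = 60 ℏ².
cos θ_min = 4/√20, so θ_min ≈ 26.57°.
For m_l = 2: cos θ = 2/√20, θ ≈ 63.43°.

Σ(L_z)² = 60 ℏ²; θ_min ≈ 26.57°; θ(m_l=2) ≈ 63.43°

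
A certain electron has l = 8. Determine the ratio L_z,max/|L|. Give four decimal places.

L_z,max/|L| = 0.9428

|L| = 6√2 ℏ ≈ 8.4853ℏ, while L_z,max = lℏ = 8ℏ.
L_z,max/|L| = 8/√72 = 0.9428.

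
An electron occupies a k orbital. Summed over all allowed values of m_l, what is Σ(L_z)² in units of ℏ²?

For a k orbital, l = 7.
m_l ∈ {-7, -6, -5, -4, -3, -2, -1, 0, 1, 2, 3, 4, 5, 6, 7}.
Σ m_l² = l(l+1)(2l+1)/3 = 7·8·15/3 = 280.

Σ(L_z)² = 280 ℏ²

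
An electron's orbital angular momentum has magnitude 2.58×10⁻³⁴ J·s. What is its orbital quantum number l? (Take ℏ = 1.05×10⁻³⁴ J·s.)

l = 2

|L|/ℏ = (2.58×10⁻³⁴)/(1.05×10⁻³⁴) ≈ 2.457.
(|L|/ℏ)² = l(l+1) ≈ 6.04 ⇒ l = 2.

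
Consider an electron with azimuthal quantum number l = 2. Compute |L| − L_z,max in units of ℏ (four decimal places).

|L| − L_z,max ≈ 0.4495ℏ

|L| = √6 ℏ ≈ 2.4495ℏ, while L_z,max = lℏ = 2ℏ.
The difference is (√6 − 2)ℏ ≈ 0.4495ℏ.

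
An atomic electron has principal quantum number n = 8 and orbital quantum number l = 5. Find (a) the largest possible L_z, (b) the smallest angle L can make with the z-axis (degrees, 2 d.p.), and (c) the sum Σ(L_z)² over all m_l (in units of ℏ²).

L_z,max = 5ℏ; θ_min ≈ 24.09°; Σ(L_z)² = 110 ℏ²

L_z,max = lℏ = 5ℏ.
cos θ_min = 5/√30, so θ_min ≈ 24.09°.
Σ m_l² = 110, so Σ(L_z)² = 110 ℏ².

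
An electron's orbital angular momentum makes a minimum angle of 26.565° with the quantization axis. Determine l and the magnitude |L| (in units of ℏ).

l = 4, |L| = 2√5 ℏ ≈ 4.472ℏ

cos²θ_min = l/(l+1) = 0.8000.
Thus l = 0.8000/(1 − 0.8000) ≈ 4.
Then |L| = ℏ√(4·5) = 2√5 ℏ.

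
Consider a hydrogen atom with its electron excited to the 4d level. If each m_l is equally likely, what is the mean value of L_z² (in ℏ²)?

⟨L_z²⟩ = 2 ℏ²

The 4d level has l = 2.
The allowed m_l values are -2, -1, 0, 1, 2.
Average of L_z² over 5 states: 10/5 ℏ² = 2 ℏ².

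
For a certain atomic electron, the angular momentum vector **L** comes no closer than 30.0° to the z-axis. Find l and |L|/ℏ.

At minimum angle, m_l = l, so cos θ = l/√(l(l+1)); cos²θ = l/(l+1) = 0.7500.
Solving: l = 3.
Then |L| = ℏ√(3·4) = 2√3 ℏ.

l = 3, |L| = 2√3 ℏ ≈ 3.464ℏ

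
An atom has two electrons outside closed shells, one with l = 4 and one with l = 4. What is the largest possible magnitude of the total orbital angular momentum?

The total orbital quantum number L ranges from |l₁ − l₂| to l₁ + l₂ in integer steps.
So L can be 0, 1, 2, 3, 4, 5, 6, 7, 8.
The largest magnitude corresponds to L = 8: |L_tot| = ℏ√(8·9) = 6√2 ℏ.

|L_tot|_max = 6√2 ℏ ≈ 8.485ℏ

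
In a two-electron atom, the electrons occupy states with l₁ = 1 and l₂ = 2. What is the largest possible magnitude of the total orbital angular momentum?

The total orbital quantum number L ranges from |l₁ − l₂| to l₁ + l₂ in integer steps.
So L can be 1, 2, 3.
The largest magnitude corresponds to L = 3: |L_tot| = ℏ√(3·4) = 2√3 ℏ.

|L_tot|_max = 2√3 ℏ ≈ 3.464ℏ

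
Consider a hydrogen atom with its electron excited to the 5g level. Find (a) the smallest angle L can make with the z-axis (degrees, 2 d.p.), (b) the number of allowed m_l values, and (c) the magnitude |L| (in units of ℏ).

θ_min ≈ 26.57°; 9 values; |L| = 2√5 ℏ ≈ 4.472ℏ

The 5g level has l = 4.
cos θ_min = 4/√20, so θ_min ≈ 26.57°.
There are 2l+1 = 9 values of m_l.
|L| = ℏ√(4·5) = 2√5 ℏ ≈ 4.472ℏ.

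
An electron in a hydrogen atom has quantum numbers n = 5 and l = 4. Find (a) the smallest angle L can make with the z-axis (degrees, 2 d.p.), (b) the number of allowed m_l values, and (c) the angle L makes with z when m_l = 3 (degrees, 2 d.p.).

cos θ_min = 4/√20, so θ_min ≈ 26.57°.
There are 2l+1 = 9 values of m_l.
For m_l = 3: cos θ = 3/√20, θ ≈ 47.87°.

θ_min ≈ 26.57°; 9 values; θ(m_l=3) ≈ 47.87°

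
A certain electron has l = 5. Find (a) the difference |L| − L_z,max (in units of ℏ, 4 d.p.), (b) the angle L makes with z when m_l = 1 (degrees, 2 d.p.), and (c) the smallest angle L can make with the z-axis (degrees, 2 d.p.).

|L| − L_z,max = (√30 − 5)ℏ ≈ 0.4772ℏ.
For m_l = 1: cos θ = 1/√30, θ ≈ 79.48°.
cos θ_min = 5/√30, so θ_min ≈ 24.09°.

|L|−L_z,max ≈ 0.4772ℏ; θ(m_l=1) ≈ 79.48°; θ_min ≈ 24.09°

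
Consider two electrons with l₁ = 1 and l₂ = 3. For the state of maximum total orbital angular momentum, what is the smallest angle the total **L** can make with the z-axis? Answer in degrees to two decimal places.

θ_min ≈ 26.57°

By the triangle rule, |l₁ − l₂| ≤ L ≤ l₁ + l₂.
Allowed values: L = 2, 3, 4.
The maximum is L = 4, with |L_tot| = ℏ√(4·5) = 2√5 ℏ.
The minimum angle with z is arccos(4/√20) ≈ 26.57°.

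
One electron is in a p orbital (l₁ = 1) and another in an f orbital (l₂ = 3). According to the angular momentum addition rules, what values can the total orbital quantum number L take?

L = 2, 3, 4

L runs from |1 − 3| = 2 to 1 + 3 = 4.
So L can be 2, 3, 4.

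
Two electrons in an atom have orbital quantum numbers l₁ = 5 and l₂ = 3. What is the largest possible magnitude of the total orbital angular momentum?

By the triangle rule, |l₁ − l₂| ≤ L ≤ l₁ + l₂.
Allowed values: L = 2, 3, 4, 5, 6, 7, 8.
The largest magnitude corresponds to L = 8: |L_tot| = ℏ√(8·9) = 6√2 ℏ.

|L_tot|_max = 6√2 ℏ ≈ 8.485ℏ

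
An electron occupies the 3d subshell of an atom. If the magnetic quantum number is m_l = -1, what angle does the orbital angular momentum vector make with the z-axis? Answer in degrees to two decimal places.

3d means n = 3, l = 2.
|L| = √(l(l+1)) ℏ = √6 ℏ.
L_z = m_l ℏ = −1ℏ.
cos θ = L_z/|L| = -1/√6, so θ ≈ 114.09°.

θ ≈ 114.09°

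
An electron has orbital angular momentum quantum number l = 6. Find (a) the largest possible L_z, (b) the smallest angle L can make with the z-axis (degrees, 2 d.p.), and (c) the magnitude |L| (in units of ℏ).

L_z,max = 6ℏ; θ_min ≈ 22.21°; |L| = √42 ℏ ≈ 6.481ℏ

L_z,max = lℏ = 6ℏ.
cos θ_min = 6/√42, so θ_min ≈ 22.21°.
|L| = ℏ√(6·7) = √42 ℏ ≈ 6.481ℏ.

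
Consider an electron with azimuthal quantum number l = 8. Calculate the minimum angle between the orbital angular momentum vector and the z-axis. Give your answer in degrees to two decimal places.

|L| = ℏ√(l(l+1)) = 6√2 ℏ.
The smallest angle corresponds to the largest L_z, i.e. m_l = l = 8, giving L_z = 8ℏ.
cos θ_min = 8/√72, so θ_min ≈ 19.47°.

θ_min ≈ 19.47°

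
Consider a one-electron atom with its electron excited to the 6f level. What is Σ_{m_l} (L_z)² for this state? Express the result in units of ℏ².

The 6f level has l = 3.
m_l runs from −3 to 3, i.e. {-3, -2, -1, 0, 1, 2, 3}.
Σ m_l² = l(l+1)(2l+1)/3 = 3·4·7/3 = 28.

Σ(L_z)² = 28 ℏ²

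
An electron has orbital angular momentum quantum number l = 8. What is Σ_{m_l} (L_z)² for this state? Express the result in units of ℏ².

Σ(L_z)² = 408 ℏ²

The allowed m_l values are -8, -7, -6, -5, -4, -3, -2, -1, 0, 1, 2, 3, 4, 5, 6, 7, 8.
Σ m_l² = 2·(1 + 4 + 9 + 16 + 25 + 36 + 49 + 64) = 408.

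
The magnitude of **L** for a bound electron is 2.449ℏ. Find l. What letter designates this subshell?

l = 2 (d orbital)

Since |L|² = l(l+1)ℏ², l(l+1) = 6.
l² + l − 6 = 0 ⇒ l = 2.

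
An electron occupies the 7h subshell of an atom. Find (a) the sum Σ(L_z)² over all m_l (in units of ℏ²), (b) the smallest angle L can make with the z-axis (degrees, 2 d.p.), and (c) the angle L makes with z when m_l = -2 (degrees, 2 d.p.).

For 7h, l = 5.
Σ m_l² = 110, so Σ(L_z)² = 110 ℏ².
cos θ_min = 5/√30, so θ_min ≈ 24.09°.
For m_l = -2: cos θ = -2/√30, θ ≈ 111.42°.

Σ(L_z)² = 110 ℏ²; θ_min ≈ 24.09°; θ(m_l=-2) ≈ 111.42°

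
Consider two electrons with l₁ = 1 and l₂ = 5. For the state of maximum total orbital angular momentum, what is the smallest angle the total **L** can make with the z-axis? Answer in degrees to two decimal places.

By the triangle rule, |l₁ − l₂| ≤ L ≤ l₁ + l₂.
So L can be 4, 5, 6.
The maximum is L = 6, with |L_tot| = ℏ√(6·7) = √42 ℏ.
The minimum angle with z is arccos(6/√42) ≈ 22.21°.

θ_min ≈ 22.21°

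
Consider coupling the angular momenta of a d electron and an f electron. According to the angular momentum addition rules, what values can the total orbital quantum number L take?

L = 1, 2, 3, 4, 5

The total orbital quantum number L ranges from |l₁ − l₂| to l₁ + l₂ in integer steps.
L ∈ {1, 2, 3, 4, 5}.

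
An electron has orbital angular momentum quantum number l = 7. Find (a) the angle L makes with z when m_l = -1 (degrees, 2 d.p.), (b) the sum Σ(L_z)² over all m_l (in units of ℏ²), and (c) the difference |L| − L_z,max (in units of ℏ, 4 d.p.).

θ(m_l=-1) ≈ 97.68°; Σ(L_z)² = 280 ℏ²; |L|−L_z,max ≈ 0.4833ℏ

For m_l = -1: cos θ = -1/√56, θ ≈ 97.68°.
Σ m_l² = 280, so Σ(L_z)² = 280 ℏ².
|L| − L_z,max = (2√14 − 7)ℏ ≈ 0.4833ℏ.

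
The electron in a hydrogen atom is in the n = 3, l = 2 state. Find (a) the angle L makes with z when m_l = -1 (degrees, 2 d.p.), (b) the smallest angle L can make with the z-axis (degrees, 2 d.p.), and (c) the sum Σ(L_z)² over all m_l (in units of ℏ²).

θ(m_l=-1) ≈ 114.09°; θ_min ≈ 35.26°; Σ(L_z)² = 10 ℏ²

For m_l = -1: cos θ = -1/√6, θ ≈ 114.09°.
cos θ_min = 2/√6, so θ_min ≈ 35.26°.
Σ m_l² = 10, so Σ(L_z)² = 10 ℏ².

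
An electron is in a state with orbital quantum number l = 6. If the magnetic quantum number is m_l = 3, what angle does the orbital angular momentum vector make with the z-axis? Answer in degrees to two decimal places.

|L| = √(l(l+1)) ℏ = √42 ℏ.
L_z = m_l ℏ = 3ℏ.
cos θ = L_z/|L| = 3/√42, so θ ≈ 62.42°.

θ ≈ 62.42°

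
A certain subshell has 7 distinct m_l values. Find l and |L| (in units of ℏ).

l = 3, |L| = 2√3 ℏ ≈ 3.464ℏ

Since there are 2l+1 = 7 values of m_l, l = 3.
Then |L| = √(l(l+1)) ℏ = 2√3 ℏ.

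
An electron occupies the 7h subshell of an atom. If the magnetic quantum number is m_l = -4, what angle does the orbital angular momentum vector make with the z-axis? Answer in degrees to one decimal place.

7h means n = 7, l = 5.
|L|² = l(l+1)ℏ² = 30ℏ², so |L| = √30 ℏ.
L_z = m_l ℏ = −4ℏ.
cos θ = L_z/|L| = -4/√30, so θ ≈ 136.9°.

θ ≈ 136.9°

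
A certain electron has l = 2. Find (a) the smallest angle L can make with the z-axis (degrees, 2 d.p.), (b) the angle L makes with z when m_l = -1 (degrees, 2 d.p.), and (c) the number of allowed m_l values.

cos θ_min = 2/√6, so θ_min ≈ 35.26°.
For m_l = -1: cos θ = -1/√6, θ ≈ 114.09°.
There are 2l+1 = 5 values of m_l.

θ_min ≈ 35.26°; θ(m_l=-1) ≈ 114.09°; 5 values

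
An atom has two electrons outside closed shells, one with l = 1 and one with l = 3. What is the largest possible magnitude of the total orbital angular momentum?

|L_tot|_max = 2√5 ℏ ≈ 4.472ℏ

Angular momentum addition gives L = |l₁ − l₂|, …, l₁ + l₂.
So L can be 2, 3, 4.
The largest magnitude corresponds to L = 4: |L_tot| = ℏ√(4·5) = 2√5 ℏ.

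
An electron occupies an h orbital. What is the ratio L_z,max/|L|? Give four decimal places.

L_z,max/|L| = 0.9129

An h state has l = 5.
|L| = √30 ℏ ≈ 5.4772ℏ, while L_z,max = lℏ = 5ℏ.
L_z,max/|L| = 5/√30 = 0.9129.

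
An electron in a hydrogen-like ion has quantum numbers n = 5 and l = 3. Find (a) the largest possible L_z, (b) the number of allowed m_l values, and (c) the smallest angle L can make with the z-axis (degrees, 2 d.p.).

L_z,max = 3ℏ; 7 values; θ_min ≈ 30.00°

L_z,max = lℏ = 3ℏ.
There are 2l+1 = 7 values of m_l.
cos θ_min = 3/√12, so θ_min ≈ 30.00°.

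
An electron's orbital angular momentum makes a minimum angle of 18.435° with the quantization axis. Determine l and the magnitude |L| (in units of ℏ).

cos θ_min = l/√(l(l+1)) = √(l/(l+1)), so l/(l+1) = cos²(18.435°) = 0.9000.
Thus l = 0.9000/(1 − 0.9000) ≈ 9.
Then |L| = ℏ√(9·10) = 3√10 ℏ.

l = 9, |L| = 3√10 ℏ ≈ 9.487ℏ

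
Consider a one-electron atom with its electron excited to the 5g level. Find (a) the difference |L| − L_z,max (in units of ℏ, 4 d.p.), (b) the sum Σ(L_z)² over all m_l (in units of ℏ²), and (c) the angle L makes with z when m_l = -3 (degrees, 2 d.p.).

The 5g level has l = 4.
|L| − L_z,max = (2√5 − 4)ℏ ≈ 0.4721ℏ.
Σ m_l² = 60, so Σ(L_z)² = 60 ℏ².
For m_l = -3: cos θ = -3/√20, θ ≈ 132.13°.

|L|−L_z,max ≈ 0.4721ℏ; Σ(L_z)² = 60 ℏ²; θ(m_l=-3) ≈ 132.13°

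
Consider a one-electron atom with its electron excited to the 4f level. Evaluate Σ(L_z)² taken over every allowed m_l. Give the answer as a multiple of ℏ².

Σ(L_z)² = 28 ℏ²

The 4f level has l = 3.
m_l runs from −3 to 3, i.e. {-3, -2, -1, 0, 1, 2, 3}.
Σ m_l² = l(l+1)(2l+1)/3 = 3·4·7/3 = 28.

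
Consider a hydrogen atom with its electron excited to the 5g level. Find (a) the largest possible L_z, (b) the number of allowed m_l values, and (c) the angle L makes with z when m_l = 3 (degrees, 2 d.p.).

The 5g level has l = 4.
L_z,max = lℏ = 4ℏ.
There are 2l+1 = 9 values of m_l.
For m_l = 3: cos θ = 3/√20, θ ≈ 47.87°.

L_z,max = 4ℏ; 9 values; θ(m_l=3) ≈ 47.87°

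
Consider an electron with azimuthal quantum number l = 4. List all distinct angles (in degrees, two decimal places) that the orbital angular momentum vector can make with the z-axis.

|L|² = l(l+1)ℏ² = 20ℏ², so |L| = 2√5 ℏ.
cos θ = m_l/√20 for each m_l ∈ {-4, -3, -2, -1, 0, 1, 2, 3, 4}.

θ ∈ {26.57°, 47.87°, 63.43°, 77.08°, 90.00°, 102.92°, 116.57°, 132.13°, 153.43°}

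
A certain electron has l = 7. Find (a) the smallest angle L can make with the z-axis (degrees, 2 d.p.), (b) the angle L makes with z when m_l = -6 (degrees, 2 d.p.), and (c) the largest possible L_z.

cos θ_min = 7/√56, so θ_min ≈ 20.70°.
For m_l = -6: cos θ = -6/√56, θ ≈ 143.30°.
L_z,max = lℏ = 7ℏ.

θ_min ≈ 20.70°; θ(m_l=-6) ≈ 143.30°; L_z,max = 7ℏ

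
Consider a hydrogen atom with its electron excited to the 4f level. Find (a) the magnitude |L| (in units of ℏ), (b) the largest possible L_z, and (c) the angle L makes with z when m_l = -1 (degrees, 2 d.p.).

The 4f level has l = 3.
|L| = ℏ√(3·4) = 2√3 ℏ ≈ 3.464ℏ.
L_z,max = lℏ = 3ℏ.
For m_l = -1: cos θ = -1/√12, θ ≈ 106.78°.

|L| = 2√3 ℏ ≈ 3.464ℏ; L_z,max = 3ℏ; θ(m_l=-1) ≈ 106.78°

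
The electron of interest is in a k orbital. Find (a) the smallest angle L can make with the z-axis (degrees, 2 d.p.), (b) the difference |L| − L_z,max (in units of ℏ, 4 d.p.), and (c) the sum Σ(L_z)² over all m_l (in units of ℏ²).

θ_min ≈ 20.70°; |L|−L_z,max ≈ 0.4833ℏ; Σ(L_z)² = 280 ℏ²

A k state has l = 7.
cos θ_min = 7/√56, so θ_min ≈ 20.70°.
|L| − L_z,max = (2√14 − 7)ℏ ≈ 0.4833ℏ.
Σ m_l² = 280, so Σ(L_z)² = 280 ℏ².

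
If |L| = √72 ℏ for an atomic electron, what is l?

|L| = ℏ√(l(l+1)), so l(l+1) = 72.
Solving: l = 8.

l = 8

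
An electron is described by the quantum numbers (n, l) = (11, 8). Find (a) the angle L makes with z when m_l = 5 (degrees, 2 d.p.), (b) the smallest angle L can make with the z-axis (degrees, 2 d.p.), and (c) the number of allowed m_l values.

For m_l = 5: cos θ = 5/√72, θ ≈ 53.90°.
cos θ_min = 8/√72, so θ_min ≈ 19.47°.
There are 2l+1 = 17 values of m_l.

θ(m_l=5) ≈ 53.90°; θ_min ≈ 19.47°; 17 values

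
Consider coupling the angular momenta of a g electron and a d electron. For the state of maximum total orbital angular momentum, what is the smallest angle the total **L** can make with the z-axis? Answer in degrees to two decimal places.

By the triangle rule, |l₁ − l₂| ≤ L ≤ l₁ + l₂.
Allowed values: L = 2, 3, 4, 5, 6.
The maximum is L = 6, with |L_tot| = ℏ√(6·7) = √42 ℏ.
The minimum angle with z is arccos(6/√42) ≈ 22.21°.

θ_min ≈ 22.21°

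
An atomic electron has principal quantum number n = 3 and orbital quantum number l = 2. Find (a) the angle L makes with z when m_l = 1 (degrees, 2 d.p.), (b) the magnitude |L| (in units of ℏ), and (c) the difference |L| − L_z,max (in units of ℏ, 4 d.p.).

θ(m_l=1) ≈ 65.91°; |L| = √6 ℏ ≈ 2.449ℏ; |L|−L_z,max ≈ 0.4495ℏ

For m_l = 1: cos θ = 1/√6, θ ≈ 65.91°.
|L| = ℏ√(2·3) = √6 ℏ ≈ 2.449ℏ.
|L| − L_z,max = (√6 − 2)ℏ ≈ 0.4495ℏ.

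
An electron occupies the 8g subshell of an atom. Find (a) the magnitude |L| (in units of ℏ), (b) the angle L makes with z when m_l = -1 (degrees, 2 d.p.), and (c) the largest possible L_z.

|L| = 2√5 ℏ ≈ 4.472ℏ; θ(m_l=-1) ≈ 102.92°; L_z,max = 4ℏ

For 8g, l = 4.
|L| = ℏ√(4·5) = 2√5 ℏ ≈ 4.472ℏ.
For m_l = -1: cos θ = -1/√20, θ ≈ 102.92°.
L_z,max = lℏ = 4ℏ.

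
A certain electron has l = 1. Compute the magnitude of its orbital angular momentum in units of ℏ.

|L| = √2 ℏ ≈ 1.414ℏ

|L| = ℏ√(l(l+1)) = ℏ√(1·2) = √2 ℏ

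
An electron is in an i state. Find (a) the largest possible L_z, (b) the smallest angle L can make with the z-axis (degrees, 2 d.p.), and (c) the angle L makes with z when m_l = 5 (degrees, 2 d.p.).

An i state has l = 6.
L_z,max = lℏ = 6ℏ.
cos θ_min = 6/√42, so θ_min ≈ 22.21°.
For m_l = 5: cos θ = 5/√42, θ ≈ 39.51°.

L_z,max = 6ℏ; θ_min ≈ 22.21°; θ(m_l=5) ≈ 39.51°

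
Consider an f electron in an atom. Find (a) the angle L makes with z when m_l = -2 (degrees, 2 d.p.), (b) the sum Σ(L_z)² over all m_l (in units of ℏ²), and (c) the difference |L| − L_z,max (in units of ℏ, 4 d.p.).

θ(m_l=-2) ≈ 125.26°; Σ(L_z)² = 28 ℏ²; |L|−L_z,max ≈ 0.4641ℏ

For an f orbital, l = 3.
For m_l = -2: cos θ = -2/√12, θ ≈ 125.26°.
Σ m_l² = 28, so Σ(L_z)² = 28 ℏ².
|L| − L_z,max = (2√3 − 3)ℏ ≈ 0.4641ℏ.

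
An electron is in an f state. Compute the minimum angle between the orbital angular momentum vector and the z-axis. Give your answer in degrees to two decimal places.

θ_min ≈ 30.00°

The letter f corresponds to l = 3.
|L|² = l(l+1)ℏ² = 12ℏ², so |L| = 2√3 ℏ.
The smallest angle corresponds to the largest L_z, i.e. m_l = l = 3, giving L_z = 3ℏ.
cos θ_min = 3/√12, so θ_min ≈ 30.00°.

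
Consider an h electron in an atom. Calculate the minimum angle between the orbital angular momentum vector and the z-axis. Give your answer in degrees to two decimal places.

H corresponds to l = 5.
|L|² = l(l+1)ℏ² = 30ℏ², so |L| = √30 ℏ.
The smallest angle corresponds to the largest L_z, i.e. m_l = l = 5, giving L_z = 5ℏ.
cos θ_min = 5/√30, so θ_min ≈ 24.09°.

θ_min ≈ 24.09°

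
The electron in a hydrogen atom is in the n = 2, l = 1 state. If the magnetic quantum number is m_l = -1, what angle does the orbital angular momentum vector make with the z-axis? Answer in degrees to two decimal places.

θ ≈ 135.00°

|L| = ℏ√(l(l+1)) = √2 ℏ.
L_z = m_l ℏ = −1ℏ.
cos θ = L_z/|L| = -1/√2, so θ ≈ 135.00°.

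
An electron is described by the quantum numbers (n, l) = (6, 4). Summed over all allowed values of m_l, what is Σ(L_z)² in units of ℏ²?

Σ(L_z)² = 60 ℏ²

m_l runs from −4 to 4, i.e. {-4, -3, -2, -1, 0, 1, 2, 3, 4}.
Σ m_l² = l(l+1)(2l+1)/3 = 4·5·9/3 = 60.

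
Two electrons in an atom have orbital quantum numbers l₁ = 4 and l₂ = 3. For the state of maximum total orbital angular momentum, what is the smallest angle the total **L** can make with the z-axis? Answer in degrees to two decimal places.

Angular momentum addition gives L = |l₁ − l₂|, …, l₁ + l₂.
L ∈ {1, 2, 3, 4, 5, 6, 7}.
The maximum is L = 7, with |L_tot| = ℏ√(7·8) = 2√14 ℏ.
The minimum angle with z is arccos(7/√56) ≈ 20.70°.

θ_min ≈ 20.70°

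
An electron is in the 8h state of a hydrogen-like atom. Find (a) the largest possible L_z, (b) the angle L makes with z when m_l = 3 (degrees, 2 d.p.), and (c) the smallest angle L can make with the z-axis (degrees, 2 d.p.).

L_z,max = 5ℏ; θ(m_l=3) ≈ 56.79°; θ_min ≈ 24.09°

For 8h, l = 5.
L_z,max = lℏ = 5ℏ.
For m_l = 3: cos θ = 3/√30, θ ≈ 56.79°.
cos θ_min = 5/√30, so θ_min ≈ 24.09°.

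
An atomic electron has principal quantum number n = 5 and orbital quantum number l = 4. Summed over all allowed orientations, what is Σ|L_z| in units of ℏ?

Σ|L_z| = 20 ℏ

The allowed m_l values are -4, -3, -2, -1, 0, 1, 2, 3, 4.
Σ|m_l| = 2(1+2+…+4) = 20.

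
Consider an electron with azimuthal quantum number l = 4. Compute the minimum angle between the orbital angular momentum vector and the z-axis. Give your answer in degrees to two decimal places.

θ_min ≈ 26.57°

|L| = √(l(l+1)) ℏ = 2√5 ℏ.
The smallest angle corresponds to the largest L_z, i.e. m_l = l = 4, giving L_z = 4ℏ.
cos θ_min = 4/√20, so θ_min ≈ 26.57°.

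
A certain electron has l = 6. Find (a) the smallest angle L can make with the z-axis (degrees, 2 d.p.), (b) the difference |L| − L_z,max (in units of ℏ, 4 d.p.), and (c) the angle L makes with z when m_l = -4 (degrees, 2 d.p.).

θ_min ≈ 22.21°; |L|−L_z,max ≈ 0.4807ℏ; θ(m_l=-4) ≈ 128.11°

cos θ_min = 6/√42, so θ_min ≈ 22.21°.
|L| − L_z,max = (√42 − 6)ℏ ≈ 0.4807ℏ.
For m_l = -4: cos θ = -4/√42, θ ≈ 128.11°.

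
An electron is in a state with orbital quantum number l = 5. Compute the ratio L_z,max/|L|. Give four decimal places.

|L| = √30 ℏ ≈ 5.4772ℏ, while L_z,max = lℏ = 5ℏ.
L_z,max/|L| = 5/√30 = 0.9129.

L_z,max/|L| = 0.9129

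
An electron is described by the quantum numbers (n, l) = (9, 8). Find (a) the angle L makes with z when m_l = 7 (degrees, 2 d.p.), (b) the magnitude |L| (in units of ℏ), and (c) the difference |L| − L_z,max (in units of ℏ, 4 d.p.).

θ(m_l=7) ≈ 34.42°; |L| = 6√2 ℏ ≈ 8.485ℏ; |L|−L_z,max ≈ 0.4853ℏ

For m_l = 7: cos θ = 7/√72, θ ≈ 34.42°.
|L| = ℏ√(8·9) = 6√2 ℏ ≈ 8.485ℏ.
|L| − L_z,max = (6√2 − 8)ℏ ≈ 0.4853ℏ.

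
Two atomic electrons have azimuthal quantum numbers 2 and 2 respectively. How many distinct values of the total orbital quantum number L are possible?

5

The total orbital quantum number L ranges from |l₁ − l₂| to l₁ + l₂ in integer steps.
Allowed values: L = 0, 1, 2, 3, 4.
That is 5 values.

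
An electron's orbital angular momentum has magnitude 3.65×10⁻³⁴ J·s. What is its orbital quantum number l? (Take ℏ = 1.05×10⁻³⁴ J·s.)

In units of ℏ, |L| ≈ 3.476.
Set l(l+1) = 12.08; the integer solution is l = 3.

l = 3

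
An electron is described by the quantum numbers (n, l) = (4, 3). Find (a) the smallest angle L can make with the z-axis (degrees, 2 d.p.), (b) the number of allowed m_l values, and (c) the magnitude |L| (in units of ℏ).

θ_min ≈ 30.00°; 7 values; |L| = 2√3 ℏ ≈ 3.464ℏ

cos θ_min = 3/√12, so θ_min ≈ 30.00°.
There are 2l+1 = 7 values of m_l.
|L| = ℏ√(3·4) = 2√3 ℏ ≈ 3.464ℏ.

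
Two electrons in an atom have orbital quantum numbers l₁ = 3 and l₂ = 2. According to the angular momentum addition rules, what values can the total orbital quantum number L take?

The total orbital quantum number L ranges from |l₁ − l₂| to l₁ + l₂ in integer steps.
So L can be 1, 2, 3, 4, 5.

L = 1, 2, 3, 4, 5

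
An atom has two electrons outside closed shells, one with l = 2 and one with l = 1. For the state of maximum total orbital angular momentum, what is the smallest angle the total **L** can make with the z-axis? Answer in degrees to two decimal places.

θ_min ≈ 30.00°

The total orbital quantum number L ranges from |l₁ − l₂| to l₁ + l₂ in integer steps.
L ∈ {1, 2, 3}.
The maximum is L = 3, with |L_tot| = ℏ√(3·4) = 2√3 ℏ.
The minimum angle with z is arccos(3/√12) ≈ 30.00°.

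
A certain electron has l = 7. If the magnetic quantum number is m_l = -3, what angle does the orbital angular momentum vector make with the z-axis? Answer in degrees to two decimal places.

|L| = ℏ√(l(l+1)) = 2√14 ℏ.
L_z = m_l ℏ = −3ℏ.
cos θ = L_z/|L| = -3/√56, so θ ≈ 113.63°.

θ ≈ 113.63°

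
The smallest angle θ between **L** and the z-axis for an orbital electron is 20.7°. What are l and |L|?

At minimum angle, m_l = l, so cos θ = l/√(l(l+1)); cos²θ = l/(l+1) = 0.8751.
l = cos²θ/sin²θ ≈ 7.
Then |L| = ℏ√(7·8) = 2√14 ℏ.

l = 7, |L| = 2√14 ℏ ≈ 7.483ℏ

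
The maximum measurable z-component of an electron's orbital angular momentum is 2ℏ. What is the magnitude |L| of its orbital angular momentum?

|L| = √6 ℏ ≈ 2.449ℏ

The maximum L_z equals lℏ, giving l = 2.
|L| = ℏ√(l(l+1)) = √6 ℏ.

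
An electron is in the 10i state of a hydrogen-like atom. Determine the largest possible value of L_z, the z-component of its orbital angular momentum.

The 10i subshell has l = 6.
L_z = m_l ℏ with m_l ∈ {−6, …, 6}; the maximum is m_l = 6.

L_z,max = 6ℏ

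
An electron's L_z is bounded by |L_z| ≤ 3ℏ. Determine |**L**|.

|L| = 2√3 ℏ ≈ 3.464ℏ

The maximum L_z equals lℏ, giving l = 3.
|L| = √(l(l+1)) ℏ = 2√3 ℏ.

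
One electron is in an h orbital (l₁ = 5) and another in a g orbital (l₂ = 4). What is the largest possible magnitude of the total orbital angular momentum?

The total orbital quantum number L ranges from |l₁ − l₂| to l₁ + l₂ in integer steps.
So L can be 1, 2, 3, 4, 5, 6, 7, 8, 9.
The largest magnitude corresponds to L = 9: |L_tot| = ℏ√(9·10) = 3√10 ℏ.

|L_tot|_max = 3√10 ℏ ≈ 9.487ℏ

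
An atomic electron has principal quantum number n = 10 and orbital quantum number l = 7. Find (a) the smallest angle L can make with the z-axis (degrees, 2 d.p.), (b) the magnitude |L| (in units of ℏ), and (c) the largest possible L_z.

cos θ_min = 7/√56, so θ_min ≈ 20.70°.
|L| = ℏ√(7·8) = 2√14 ℏ ≈ 7.483ℏ.
L_z,max = lℏ = 7ℏ.

θ_min ≈ 20.70°; |L| = 2√14 ℏ ≈ 7.483ℏ; L_z,max = 7ℏ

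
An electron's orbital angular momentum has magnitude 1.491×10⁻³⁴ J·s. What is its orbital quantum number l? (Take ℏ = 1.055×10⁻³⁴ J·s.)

l = 1

In units of ℏ, |L| ≈ 1.413.
Set l(l+1) = 2.00; the integer solution is l = 1.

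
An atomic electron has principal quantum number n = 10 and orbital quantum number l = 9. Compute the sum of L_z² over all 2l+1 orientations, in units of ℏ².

Σ(L_z)² = 570 ℏ²

The allowed m_l values are -9, -8, -7, -6, -5, -4, -3, -2, -1, 0, 1, 2, 3, 4, 5, 6, 7, 8, 9.
Σ m_l² = 2·(1 + 4 + 9 + 16 + 25 + 36 + 49 + 64 + 81) = 570.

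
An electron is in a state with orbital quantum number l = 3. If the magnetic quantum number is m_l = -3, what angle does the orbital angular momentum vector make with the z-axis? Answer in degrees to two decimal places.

θ ≈ 150.00°

|L| = ℏ√(l(l+1)) = 2√3 ℏ.
L_z = m_l ℏ = −3ℏ.
cos θ = L_z/|L| = -3/√12, so θ ≈ 150.00°.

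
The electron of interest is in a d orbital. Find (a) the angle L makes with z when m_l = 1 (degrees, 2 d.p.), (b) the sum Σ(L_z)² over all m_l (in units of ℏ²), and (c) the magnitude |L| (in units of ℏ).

θ(m_l=1) ≈ 65.91°; Σ(L_z)² = 10 ℏ²; |L| = √6 ℏ ≈ 2.449ℏ

For a d orbital, l = 2.
For m_l = 1: cos θ = 1/√6, θ ≈ 65.91°.
Σ m_l² = 10, so Σ(L_z)² = 10 ℏ².
|L| = ℏ√(2·3) = √6 ℏ ≈ 2.449ℏ.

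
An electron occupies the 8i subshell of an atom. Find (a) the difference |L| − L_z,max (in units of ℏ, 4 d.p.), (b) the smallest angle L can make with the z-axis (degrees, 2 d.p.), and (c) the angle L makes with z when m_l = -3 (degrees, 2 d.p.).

The 8i subshell has l = 6.
|L| − L_z,max = (√42 − 6)ℏ ≈ 0.4807ℏ.
cos θ_min = 6/√42, so θ_min ≈ 22.21°.
For m_l = -3: cos θ = -3/√42, θ ≈ 117.58°.

|L|−L_z,max ≈ 0.4807ℏ; θ_min ≈ 22.21°; θ(m_l=-3) ≈ 117.58°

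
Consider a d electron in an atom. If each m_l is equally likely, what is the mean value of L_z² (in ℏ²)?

⟨L_z²⟩ = 2 ℏ²

For a d orbital, l = 2.
The allowed m_l values are -2, -1, 0, 1, 2.
⟨L_z²⟩ = ℏ²·(Σ m_l²)/(2l+1) = ℏ²·10/5 = 2ℏ².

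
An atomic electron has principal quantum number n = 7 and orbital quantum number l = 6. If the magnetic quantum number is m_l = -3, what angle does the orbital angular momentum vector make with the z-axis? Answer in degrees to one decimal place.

θ ≈ 117.6°

|L| = √(l(l+1)) ℏ = √42 ℏ.
L_z = m_l ℏ = −3ℏ.
cos θ = L_z/|L| = -3/√42, so θ ≈ 117.6°.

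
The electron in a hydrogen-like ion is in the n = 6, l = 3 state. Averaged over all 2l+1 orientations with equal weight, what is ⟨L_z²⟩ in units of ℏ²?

⟨L_z²⟩ = 4 ℏ²

The allowed m_l values are -3, -2, -1, 0, 1, 2, 3.
⟨L_z²⟩ = ℏ²·l(l+1)/3 = 4ℏ².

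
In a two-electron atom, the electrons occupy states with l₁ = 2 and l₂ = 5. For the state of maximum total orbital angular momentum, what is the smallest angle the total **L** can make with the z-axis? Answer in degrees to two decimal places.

L runs from |2 − 5| = 3 to 2 + 5 = 7.
So L can be 3, 4, 5, 6, 7.
The maximum is L = 7, with |L_tot| = ℏ√(7·8) = 2√14 ℏ.
The minimum angle with z is arccos(7/√56) ≈ 20.70°.

θ_min ≈ 20.70°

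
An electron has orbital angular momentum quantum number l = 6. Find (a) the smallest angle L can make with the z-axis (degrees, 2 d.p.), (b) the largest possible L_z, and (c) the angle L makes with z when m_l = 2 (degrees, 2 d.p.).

θ_min ≈ 22.21°; L_z,max = 6ℏ; θ(m_l=2) ≈ 72.02°

cos θ_min = 6/√42, so θ_min ≈ 22.21°.
L_z,max = lℏ = 6ℏ.
For m_l = 2: cos θ = 2/√42, θ ≈ 72.02°.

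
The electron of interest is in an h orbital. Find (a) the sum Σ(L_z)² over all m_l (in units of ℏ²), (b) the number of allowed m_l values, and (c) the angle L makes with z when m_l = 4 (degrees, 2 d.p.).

Σ(L_z)² = 110 ℏ²; 11 values; θ(m_l=4) ≈ 43.09°

For an h orbital, l = 5.
Σ m_l² = 110, so Σ(L_z)² = 110 ℏ².
There are 2l+1 = 11 values of m_l.
For m_l = 4: cos θ = 4/√30, θ ≈ 43.09°.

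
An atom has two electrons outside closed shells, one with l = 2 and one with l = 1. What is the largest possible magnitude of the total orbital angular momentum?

By the triangle rule, |l₁ − l₂| ≤ L ≤ l₁ + l₂.
L ∈ {1, 2, 3}.
The largest magnitude corresponds to L = 3: |L_tot| = ℏ√(3·4) = 2√3 ℏ.

|L_tot|_max = 2√3 ℏ ≈ 3.464ℏ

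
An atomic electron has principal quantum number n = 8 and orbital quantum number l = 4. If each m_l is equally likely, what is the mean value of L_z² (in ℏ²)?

⟨L_z²⟩ = 6.667 ℏ²

The allowed m_l values are -4, -3, -2, -1, 0, 1, 2, 3, 4.
⟨L_z²⟩ = ℏ²·(Σ m_l²)/(2l+1) = ℏ²·60/9 = 6.667ℏ².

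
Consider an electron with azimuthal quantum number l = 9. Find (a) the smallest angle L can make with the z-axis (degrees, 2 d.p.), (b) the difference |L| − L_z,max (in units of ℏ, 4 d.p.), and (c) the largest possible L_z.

θ_min ≈ 18.43°; |L|−L_z,max ≈ 0.4868ℏ; L_z,max = 9ℏ

cos θ_min = 9/√90, so θ_min ≈ 18.43°.
|L| − L_z,max = (3√10 − 9)ℏ ≈ 0.4868ℏ.
L_z,max = lℏ = 9ℏ.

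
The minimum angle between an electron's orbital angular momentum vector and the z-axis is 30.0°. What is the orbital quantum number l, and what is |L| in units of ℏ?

l = 3, |L| = 2√3 ℏ ≈ 3.464ℏ

cos θ_min = l/√(l(l+1)) = √(l/(l+1)), so l/(l+1) = cos²(30.0°) = 0.7500.
Thus l = 0.7500/(1 − 0.7500) ≈ 3.
Then |L| = ℏ√(3·4) = 2√3 ℏ.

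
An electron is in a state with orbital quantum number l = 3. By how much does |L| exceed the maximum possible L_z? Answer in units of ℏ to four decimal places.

|L| = 2√3 ℏ ≈ 3.4641ℏ, while L_z,max = lℏ = 3ℏ.
The difference is (2√3 − 3)ℏ ≈ 0.4641ℏ.

|L| − L_z,max ≈ 0.4641ℏ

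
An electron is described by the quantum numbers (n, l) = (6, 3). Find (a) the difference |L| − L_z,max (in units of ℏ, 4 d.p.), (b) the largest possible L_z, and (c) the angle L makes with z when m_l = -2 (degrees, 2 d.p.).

|L| − L_z,max = (2√3 − 3)ℏ ≈ 0.4641ℏ.
L_z,max = lℏ = 3ℏ.
For m_l = -2: cos θ = -2/√12, θ ≈ 125.26°.

|L|−L_z,max ≈ 0.4641ℏ; L_z,max = 3ℏ; θ(m_l=-2) ≈ 125.26°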